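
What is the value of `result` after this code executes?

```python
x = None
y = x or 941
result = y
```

x = None; y = 941; result = 941

941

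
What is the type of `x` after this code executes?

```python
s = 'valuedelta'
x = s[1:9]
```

Slicing a str returns str

str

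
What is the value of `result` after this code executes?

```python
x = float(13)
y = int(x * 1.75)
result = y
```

x = 13.0; y = 22; result = 22

22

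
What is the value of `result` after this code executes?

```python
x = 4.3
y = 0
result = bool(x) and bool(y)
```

x = 4.3; y = 0; result = False

False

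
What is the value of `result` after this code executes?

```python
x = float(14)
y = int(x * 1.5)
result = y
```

x = 14.0; y = 21; result = 21

21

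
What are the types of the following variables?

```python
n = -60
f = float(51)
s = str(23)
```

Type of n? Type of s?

n is assigned a bare integer (no decimal point), so it is an int; s is assigned the result of calling str(), which returns a str

int, str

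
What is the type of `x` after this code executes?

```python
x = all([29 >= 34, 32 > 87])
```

all() returns bool

bool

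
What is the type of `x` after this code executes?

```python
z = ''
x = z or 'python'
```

'or' returns first truthy value (str)

str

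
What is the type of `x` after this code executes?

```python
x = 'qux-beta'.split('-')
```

str.split() returns list

list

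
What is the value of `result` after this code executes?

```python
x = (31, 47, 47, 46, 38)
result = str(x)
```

x = (31, 47, 47, 46, 38); result = '(31, 47, 47, 46, 38)'

'(31, 47, 47, 46, 38)'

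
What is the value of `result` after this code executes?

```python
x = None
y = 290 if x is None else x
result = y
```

x = None; y = 290; result = 290

290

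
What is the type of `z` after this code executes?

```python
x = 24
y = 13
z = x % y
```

int % int = int

int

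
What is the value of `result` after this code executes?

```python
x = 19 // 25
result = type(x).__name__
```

x is int; result = 'int'

'int'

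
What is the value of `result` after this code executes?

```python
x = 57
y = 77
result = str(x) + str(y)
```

x = 57; y = 77; result = '5777'

'5777'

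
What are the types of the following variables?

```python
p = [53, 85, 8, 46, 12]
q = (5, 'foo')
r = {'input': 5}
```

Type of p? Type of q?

p is assigned a list literal (square brackets); q is assigned a tuple (parenthesized, comma-separated values)

list, tuple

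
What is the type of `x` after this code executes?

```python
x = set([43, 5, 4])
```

set() constructor returns set

set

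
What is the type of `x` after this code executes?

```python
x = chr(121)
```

chr() returns str (single char)

str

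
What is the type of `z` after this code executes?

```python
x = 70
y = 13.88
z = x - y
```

int - float = float

float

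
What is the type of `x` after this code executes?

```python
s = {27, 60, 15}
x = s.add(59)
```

set.add() returns None (mutates in place)

NoneType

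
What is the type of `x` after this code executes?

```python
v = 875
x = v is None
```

'is' comparison returns bool

bool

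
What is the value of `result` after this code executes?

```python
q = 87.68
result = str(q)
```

q = 87.68; result = '87.68'

'87.68'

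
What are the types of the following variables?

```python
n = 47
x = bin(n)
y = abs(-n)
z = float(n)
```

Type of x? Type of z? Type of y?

bin() returns str; float() returns float; abs() of int returns int

str, float, int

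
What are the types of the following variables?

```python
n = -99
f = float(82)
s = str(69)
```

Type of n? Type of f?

n is assigned a bare integer (no decimal point), so it is an int; f is assigned the result of calling float(), which returns a float

int, float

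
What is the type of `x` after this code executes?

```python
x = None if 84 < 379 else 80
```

84 < 379 is True, so the if branch is taken

NoneType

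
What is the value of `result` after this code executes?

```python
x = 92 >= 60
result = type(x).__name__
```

x is bool; result = 'bool'

'bool'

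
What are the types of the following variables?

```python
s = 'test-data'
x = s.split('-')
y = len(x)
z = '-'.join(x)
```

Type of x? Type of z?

str.split() returns list; str.join() returns str

list, str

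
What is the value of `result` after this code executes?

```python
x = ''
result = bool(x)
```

x = ''; result = False

False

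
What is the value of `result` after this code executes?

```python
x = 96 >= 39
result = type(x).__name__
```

x is bool; result = 'bool'

'bool'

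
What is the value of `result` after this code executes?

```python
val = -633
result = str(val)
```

val = -633; result = '-633'

'-633'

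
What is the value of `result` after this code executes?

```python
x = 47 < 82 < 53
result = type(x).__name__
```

x is bool; result = 'bool'

'bool'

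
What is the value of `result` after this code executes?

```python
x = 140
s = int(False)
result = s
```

x = 140; s = 0; result = 0

0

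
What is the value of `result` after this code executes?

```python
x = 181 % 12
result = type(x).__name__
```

x is int; result = 'int'

'int'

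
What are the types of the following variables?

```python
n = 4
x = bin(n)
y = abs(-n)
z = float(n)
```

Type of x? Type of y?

bin() returns str; abs() of int returns int

str, int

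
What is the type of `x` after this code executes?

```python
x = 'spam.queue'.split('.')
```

str.split() returns list

list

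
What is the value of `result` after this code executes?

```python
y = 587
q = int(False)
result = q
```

y = 587; q = 0; result = 0

0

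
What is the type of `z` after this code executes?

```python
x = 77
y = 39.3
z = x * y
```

int * float = float

float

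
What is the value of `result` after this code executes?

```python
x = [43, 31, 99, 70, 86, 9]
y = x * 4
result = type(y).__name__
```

x is list; y is list; result = 'list'

'list'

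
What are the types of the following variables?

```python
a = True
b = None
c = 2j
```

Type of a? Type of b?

a is assigned the constant True, which has type bool; b is assigned None, whose type is NoneType

bool, NoneType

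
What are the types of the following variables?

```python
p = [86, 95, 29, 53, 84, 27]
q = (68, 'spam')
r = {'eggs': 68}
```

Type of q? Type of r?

q is assigned a tuple (parenthesized, comma-separated values); r is assigned a dict literal ({key: value})

tuple, dict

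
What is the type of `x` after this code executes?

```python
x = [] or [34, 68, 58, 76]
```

'or' returns first truthy value (list)

list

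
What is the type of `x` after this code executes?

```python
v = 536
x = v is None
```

'is' comparison returns bool

bool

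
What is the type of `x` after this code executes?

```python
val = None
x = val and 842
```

'and' returns first falsy value (None)

NoneType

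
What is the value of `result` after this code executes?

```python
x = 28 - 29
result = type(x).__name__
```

x is int; result = 'int'

'int'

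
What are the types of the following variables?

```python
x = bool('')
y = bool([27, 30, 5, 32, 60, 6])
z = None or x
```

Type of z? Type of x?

None or bool returns the bool; bool() returns bool

bool, bool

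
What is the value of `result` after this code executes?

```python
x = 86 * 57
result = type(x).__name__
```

x is int; result = 'int'

'int'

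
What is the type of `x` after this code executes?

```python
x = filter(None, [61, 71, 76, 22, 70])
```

filter() returns a filter object

filter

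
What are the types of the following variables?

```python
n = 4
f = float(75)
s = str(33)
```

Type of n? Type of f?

n is assigned a bare integer (no decimal point), so it is an int; f is assigned the result of calling float(), which returns a float

int, float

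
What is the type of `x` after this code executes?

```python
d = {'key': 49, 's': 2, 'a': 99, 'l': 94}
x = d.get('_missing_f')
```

dict.get() returns None when key not found

NoneType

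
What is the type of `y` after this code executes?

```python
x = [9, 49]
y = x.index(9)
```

list.index() returns int

int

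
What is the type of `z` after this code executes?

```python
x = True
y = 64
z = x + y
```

bool + int = int (bool is subclass of int)

int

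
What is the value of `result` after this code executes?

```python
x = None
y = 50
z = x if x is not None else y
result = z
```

x = None; y = 50; z = 50; result = 50

50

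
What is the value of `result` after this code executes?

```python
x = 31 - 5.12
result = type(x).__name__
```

x is float; result = 'float'

'float'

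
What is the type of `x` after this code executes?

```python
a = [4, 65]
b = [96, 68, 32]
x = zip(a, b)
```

zip() returns a zip object

zip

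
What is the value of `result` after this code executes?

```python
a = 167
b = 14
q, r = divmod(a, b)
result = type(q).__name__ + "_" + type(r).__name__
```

a is int; b is int; q is int; r is int; result = 'int_int'

'int_int'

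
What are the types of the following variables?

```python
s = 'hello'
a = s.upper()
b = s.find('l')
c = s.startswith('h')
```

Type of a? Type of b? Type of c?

upper() returns str; find() returns int; startswith() returns bool

str, int, bool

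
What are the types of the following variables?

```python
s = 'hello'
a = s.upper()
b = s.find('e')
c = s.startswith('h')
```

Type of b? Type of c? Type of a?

find() returns int; startswith() returns bool; upper() returns str

int, bool, str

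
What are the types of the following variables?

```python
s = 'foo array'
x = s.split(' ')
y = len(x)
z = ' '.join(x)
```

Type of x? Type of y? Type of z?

str.split() returns list; len() returns int; str.join() returns str

list, int, str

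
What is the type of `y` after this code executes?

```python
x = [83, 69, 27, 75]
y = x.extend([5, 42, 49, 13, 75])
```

list.extend() returns None

NoneType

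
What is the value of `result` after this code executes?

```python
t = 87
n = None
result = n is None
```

t = 87; n = None; result = True

True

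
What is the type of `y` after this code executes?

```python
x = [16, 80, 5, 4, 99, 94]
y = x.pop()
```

list.pop() returns the popped element

int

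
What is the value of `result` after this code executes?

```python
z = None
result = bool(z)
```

z = None; result = False

False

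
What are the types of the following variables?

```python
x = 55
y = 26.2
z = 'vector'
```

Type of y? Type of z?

y is assigned a number with a decimal point, so it is a float; z is assigned a quoted string literal, so it is a str

float, str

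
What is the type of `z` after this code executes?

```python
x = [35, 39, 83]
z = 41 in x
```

'in' operator returns bool

bool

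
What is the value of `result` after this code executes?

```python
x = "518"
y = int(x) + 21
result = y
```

x = '518'; y = 539; result = 539

539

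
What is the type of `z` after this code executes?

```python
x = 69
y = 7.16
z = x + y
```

int + float = float

float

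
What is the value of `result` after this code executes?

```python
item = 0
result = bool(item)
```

item = 0; result = False

False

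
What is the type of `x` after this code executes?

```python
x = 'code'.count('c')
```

str.count() returns int

int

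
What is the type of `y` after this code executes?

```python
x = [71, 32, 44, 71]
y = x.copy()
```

list.copy() returns list

list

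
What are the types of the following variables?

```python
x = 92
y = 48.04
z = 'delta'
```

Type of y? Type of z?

y is assigned a number with a decimal point, so it is a float; z is assigned a quoted string literal, so it is a str

float, str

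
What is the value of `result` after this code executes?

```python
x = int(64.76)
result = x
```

x = 64; result = 64

64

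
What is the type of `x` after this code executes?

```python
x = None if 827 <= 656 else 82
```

827 <= 656 is False, so the else branch is taken

int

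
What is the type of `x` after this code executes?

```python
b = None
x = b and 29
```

'and' returns first falsy value (None)

NoneType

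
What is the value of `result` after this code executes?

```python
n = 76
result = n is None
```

n = 76; result = False

False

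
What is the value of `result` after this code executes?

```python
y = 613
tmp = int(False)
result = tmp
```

y = 613; tmp = 0; result = 0

0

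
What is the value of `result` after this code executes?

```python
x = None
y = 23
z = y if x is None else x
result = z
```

x = None; y = 23; z = 23; result = 23

23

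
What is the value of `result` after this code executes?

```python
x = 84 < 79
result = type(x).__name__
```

x is bool; result = 'bool'

'bool'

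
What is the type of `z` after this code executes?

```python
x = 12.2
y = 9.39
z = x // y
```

float // float = float

float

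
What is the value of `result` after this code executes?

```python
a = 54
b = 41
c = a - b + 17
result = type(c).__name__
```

a is int; b is int; c is int; result = 'int'

'int'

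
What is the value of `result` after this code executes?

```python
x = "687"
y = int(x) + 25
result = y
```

x = '687'; y = 712; result = 712

712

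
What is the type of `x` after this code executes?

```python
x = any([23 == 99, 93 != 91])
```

any() returns bool

bool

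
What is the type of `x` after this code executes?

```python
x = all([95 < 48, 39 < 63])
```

all() returns bool

bool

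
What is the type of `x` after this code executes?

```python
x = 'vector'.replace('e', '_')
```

str.replace() returns str

str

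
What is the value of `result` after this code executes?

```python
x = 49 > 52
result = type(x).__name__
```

x is bool; result = 'bool'

'bool'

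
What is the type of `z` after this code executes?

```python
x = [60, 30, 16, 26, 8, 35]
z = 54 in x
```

'in' operator returns bool

bool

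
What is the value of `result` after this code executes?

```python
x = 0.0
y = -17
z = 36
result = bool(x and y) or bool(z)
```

x = 0.0; y = -17; z = 36; result = True

True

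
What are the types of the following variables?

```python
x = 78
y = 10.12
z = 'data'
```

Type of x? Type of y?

x is assigned a bare integer (no decimal point), so it is an int; y is assigned a number with a decimal point, so it is a float

int, float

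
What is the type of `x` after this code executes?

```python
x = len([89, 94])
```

len() always returns int

int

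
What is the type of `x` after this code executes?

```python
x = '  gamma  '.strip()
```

str.strip() returns str

str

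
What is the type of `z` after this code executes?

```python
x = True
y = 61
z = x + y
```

bool + int = int (bool is subclass of int)

int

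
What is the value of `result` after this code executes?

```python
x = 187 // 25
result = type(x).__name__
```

x is int; result = 'int'

'int'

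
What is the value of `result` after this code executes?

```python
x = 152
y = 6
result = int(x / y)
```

x = 152; y = 6; result = 25

25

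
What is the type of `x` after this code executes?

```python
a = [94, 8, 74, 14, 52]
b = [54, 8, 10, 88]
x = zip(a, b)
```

zip() returns a zip object

zip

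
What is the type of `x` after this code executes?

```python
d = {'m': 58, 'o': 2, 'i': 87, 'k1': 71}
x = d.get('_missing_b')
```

dict.get() returns None when key not found

NoneType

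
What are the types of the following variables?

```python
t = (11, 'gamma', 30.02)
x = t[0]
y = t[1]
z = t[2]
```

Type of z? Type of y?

tuple[2] is float; tuple[1] is str

float, str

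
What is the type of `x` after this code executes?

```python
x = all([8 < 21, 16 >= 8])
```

all() returns bool

bool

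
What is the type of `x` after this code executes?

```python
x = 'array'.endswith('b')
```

str.endswith() returns bool

bool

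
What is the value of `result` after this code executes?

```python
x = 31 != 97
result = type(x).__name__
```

x is bool; result = 'bool'

'bool'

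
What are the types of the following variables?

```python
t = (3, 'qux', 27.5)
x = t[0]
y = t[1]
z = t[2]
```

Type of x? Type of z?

tuple[0] is int; tuple[2] is float

int, float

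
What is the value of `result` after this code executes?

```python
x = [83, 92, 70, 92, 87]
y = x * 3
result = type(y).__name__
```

x is list; y is list; result = 'list'

'list'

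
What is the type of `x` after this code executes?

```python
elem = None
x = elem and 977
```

'and' returns first falsy value (None)

NoneType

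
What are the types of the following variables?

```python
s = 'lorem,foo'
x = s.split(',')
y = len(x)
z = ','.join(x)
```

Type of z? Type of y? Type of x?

str.join() returns str; len() returns int; str.split() returns list

str, int, list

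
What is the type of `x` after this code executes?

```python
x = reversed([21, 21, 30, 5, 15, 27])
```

reversed() on a list returns list_reverseiterator

list_reverseiterator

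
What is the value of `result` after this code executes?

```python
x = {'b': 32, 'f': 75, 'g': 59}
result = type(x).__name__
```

x is dict; result = 'dict'

'dict'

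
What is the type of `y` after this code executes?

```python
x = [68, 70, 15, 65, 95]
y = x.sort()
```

list.sort() returns None (mutates in place)

NoneType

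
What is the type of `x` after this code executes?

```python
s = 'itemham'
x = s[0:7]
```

Slicing a str returns str

str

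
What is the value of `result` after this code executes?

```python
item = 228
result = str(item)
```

item = 228; result = '228'

'228'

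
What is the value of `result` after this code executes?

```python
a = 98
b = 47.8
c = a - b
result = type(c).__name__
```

a is int; b is float; c is float; result = 'float'

'float'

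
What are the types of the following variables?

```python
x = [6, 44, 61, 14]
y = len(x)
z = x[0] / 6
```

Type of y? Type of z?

len() returns int; int / int = float

int, float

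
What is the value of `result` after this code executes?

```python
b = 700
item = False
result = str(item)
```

b = 700; item = False; result = 'False'

'False'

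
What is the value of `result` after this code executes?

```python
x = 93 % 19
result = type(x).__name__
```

x is int; result = 'int'

'int'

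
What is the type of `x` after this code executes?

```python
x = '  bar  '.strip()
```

str.strip() returns str

str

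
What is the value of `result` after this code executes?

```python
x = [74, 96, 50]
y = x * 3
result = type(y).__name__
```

x is list; y is list; result = 'list'

'list'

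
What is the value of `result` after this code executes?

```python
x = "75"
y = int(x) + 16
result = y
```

x = '75'; y = 91; result = 91

91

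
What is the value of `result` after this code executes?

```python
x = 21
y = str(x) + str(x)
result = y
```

x = 21; y = '2121'; result = '2121'

'2121'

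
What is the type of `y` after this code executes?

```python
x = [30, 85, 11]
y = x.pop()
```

list.pop() returns the popped element

int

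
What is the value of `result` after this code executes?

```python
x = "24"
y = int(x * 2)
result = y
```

x = '24'; y = 2424; result = 2424

2424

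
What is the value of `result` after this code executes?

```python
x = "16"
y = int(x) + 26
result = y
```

x = '16'; y = 42; result = 42

42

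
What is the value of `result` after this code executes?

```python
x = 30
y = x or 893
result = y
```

x = 30; y = 30; result = 30

30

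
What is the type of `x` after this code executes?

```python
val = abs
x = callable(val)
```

callable() returns bool

bool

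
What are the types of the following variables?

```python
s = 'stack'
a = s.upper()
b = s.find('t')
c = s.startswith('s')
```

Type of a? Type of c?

upper() returns str; startswith() returns bool

str, bool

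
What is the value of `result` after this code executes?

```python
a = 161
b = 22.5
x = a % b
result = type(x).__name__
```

a is int; b is float; x is float; result = 'float'

'float'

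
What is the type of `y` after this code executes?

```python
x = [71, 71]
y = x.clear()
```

list.clear() returns None

NoneType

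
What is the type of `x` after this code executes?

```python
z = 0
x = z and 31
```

'and' returns first falsy value (0 is int)

int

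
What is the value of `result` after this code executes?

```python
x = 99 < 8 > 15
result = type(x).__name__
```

x is bool; result = 'bool'

'bool'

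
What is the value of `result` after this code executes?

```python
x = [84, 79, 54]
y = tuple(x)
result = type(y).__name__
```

x is list; y is tuple; result = 'tuple'

'tuple'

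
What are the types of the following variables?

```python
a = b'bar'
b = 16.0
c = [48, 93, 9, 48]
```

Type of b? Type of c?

b is assigned a number with a decimal point, so it is a float; c is assigned a list literal (square brackets)

float, list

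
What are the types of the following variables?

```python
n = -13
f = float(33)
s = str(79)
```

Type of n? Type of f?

n is assigned a bare integer (no decimal point), so it is an int; f is assigned the result of calling float(), which returns a float

int, float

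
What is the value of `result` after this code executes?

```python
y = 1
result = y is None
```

y = 1; result = False

False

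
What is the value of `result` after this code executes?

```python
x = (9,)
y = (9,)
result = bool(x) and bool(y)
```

x = (9,); y = (9,); result = True

True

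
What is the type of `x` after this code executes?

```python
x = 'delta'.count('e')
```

str.count() returns int

int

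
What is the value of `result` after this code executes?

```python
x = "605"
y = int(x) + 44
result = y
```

x = '605'; y = 649; result = 649

649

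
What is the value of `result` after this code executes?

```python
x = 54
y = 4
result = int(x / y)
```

x = 54; y = 4; result = 13

13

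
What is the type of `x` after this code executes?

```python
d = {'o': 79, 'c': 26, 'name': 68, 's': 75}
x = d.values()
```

.values() returns dict_values view

dict_values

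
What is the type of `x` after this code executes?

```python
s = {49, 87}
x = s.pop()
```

Popping from set[int] returns int

int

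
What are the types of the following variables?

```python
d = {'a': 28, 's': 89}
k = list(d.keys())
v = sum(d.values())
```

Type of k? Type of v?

list() converts to list; sum of ints is int

list, int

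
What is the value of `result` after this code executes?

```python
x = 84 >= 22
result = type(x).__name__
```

x is bool; result = 'bool'

'bool'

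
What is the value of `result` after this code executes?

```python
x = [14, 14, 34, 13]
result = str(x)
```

x = [14, 14, 34, 13]; result = '[14, 14, 34, 13]'

'[14, 14, 34, 13]'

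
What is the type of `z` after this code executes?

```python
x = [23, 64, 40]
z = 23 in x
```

'in' operator returns bool

bool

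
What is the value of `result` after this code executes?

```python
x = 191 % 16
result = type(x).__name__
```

x is int; result = 'int'

'int'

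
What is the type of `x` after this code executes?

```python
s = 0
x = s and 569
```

'and' returns first falsy value (0 is int)

int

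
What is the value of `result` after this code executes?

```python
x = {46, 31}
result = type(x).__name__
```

x is set; result = 'set'

'set'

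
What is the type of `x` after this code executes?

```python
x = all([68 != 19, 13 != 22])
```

all() returns bool

bool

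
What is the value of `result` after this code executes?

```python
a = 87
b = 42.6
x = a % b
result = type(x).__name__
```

a is int; b is float; x is float; result = 'float'

'float'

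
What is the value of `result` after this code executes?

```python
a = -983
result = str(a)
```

a = -983; result = '-983'

'-983'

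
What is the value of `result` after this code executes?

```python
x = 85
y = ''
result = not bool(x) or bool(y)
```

x = 85; y = ''; result = False

False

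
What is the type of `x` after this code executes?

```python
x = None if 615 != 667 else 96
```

615 != 667 is True, so the if branch is taken

NoneType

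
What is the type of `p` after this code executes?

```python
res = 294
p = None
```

None has type NoneType

NoneType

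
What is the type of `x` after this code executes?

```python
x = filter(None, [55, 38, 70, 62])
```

filter() returns a filter object

filter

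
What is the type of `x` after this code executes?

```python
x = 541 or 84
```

'or' returns first truthy value (int)

int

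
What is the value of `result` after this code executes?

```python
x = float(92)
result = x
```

x = 92.0; result = 92.0

92.0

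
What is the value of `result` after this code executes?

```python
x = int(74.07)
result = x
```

x = 74; result = 74

74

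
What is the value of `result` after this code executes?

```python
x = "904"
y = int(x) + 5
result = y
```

x = '904'; y = 909; result = 909

909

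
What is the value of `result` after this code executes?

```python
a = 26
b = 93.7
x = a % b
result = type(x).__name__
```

a is int; b is float; x is float; result = 'float'

'float'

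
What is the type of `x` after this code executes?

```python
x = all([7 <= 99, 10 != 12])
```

all() returns bool

bool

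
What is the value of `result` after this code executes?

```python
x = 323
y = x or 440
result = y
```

x = 323; y = 323; result = 323

323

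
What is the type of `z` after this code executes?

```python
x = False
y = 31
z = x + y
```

bool + int = int (bool is subclass of int)

int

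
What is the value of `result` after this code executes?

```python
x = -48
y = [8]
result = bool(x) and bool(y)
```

x = -48; y = [8]; result = True

True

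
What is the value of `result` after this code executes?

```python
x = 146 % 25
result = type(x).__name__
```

x is int; result = 'int'

'int'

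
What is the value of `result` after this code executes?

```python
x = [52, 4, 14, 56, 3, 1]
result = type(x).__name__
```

x is list; result = 'list'

'list'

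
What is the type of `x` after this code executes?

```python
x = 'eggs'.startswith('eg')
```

str.startswith() returns bool

bool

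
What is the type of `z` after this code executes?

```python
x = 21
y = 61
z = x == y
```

Equality comparison returns bool

bool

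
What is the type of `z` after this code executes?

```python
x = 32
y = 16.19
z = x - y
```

int - float = float

float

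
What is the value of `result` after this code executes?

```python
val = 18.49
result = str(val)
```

val = 18.49; result = '18.49'

'18.49'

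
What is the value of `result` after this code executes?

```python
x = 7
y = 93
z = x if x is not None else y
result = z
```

x = 7; y = 93; z = 7; result = 7

7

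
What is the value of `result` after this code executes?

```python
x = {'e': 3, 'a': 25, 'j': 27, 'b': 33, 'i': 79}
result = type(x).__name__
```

x is dict; result = 'dict'

'dict'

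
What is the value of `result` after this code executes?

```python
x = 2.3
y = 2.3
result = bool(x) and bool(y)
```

x = 2.3; y = 2.3; result = True

True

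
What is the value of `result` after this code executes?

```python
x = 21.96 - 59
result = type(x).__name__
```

x is float; result = 'float'

'float'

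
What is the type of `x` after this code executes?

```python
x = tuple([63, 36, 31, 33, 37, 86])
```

tuple() constructor returns tuple

tuple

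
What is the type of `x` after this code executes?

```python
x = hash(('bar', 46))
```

hash() returns int

int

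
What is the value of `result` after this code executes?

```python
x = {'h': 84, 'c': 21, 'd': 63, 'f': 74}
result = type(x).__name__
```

x is dict; result = 'dict'

'dict'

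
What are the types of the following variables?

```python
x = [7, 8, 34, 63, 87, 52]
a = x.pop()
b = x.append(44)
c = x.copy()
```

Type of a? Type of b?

pop() returns element; append() returns None

int, NoneType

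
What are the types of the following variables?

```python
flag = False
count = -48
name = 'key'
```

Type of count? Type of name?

count is assigned a bare integer (no decimal point), so it is an int; name is assigned a quoted string literal, so it is a str

int, str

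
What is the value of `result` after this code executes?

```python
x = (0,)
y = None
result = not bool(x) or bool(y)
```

x = (0,); y = None; result = False

False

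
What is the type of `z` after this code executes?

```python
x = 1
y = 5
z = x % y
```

int % int = int

int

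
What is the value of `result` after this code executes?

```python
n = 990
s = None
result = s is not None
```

n = 990; s = None; result = False

False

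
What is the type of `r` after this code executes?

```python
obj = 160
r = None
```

None has type NoneType

NoneType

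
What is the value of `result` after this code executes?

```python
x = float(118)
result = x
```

x = 118.0; result = 118.0

118.0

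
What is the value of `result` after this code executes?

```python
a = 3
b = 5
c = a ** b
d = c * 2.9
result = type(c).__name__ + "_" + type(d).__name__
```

a is int; b is int; c is int; d is float; result = 'int_float'

'int_float'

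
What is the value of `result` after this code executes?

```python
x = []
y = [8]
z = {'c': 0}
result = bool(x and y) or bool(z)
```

x = []; y = [8]; z = {'c': 0}; result = True

True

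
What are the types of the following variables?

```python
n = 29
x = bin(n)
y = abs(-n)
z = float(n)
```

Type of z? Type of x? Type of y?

float() returns float; bin() returns str; abs() of int returns int

float, str, int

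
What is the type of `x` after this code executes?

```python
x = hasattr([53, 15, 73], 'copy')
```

hasattr() returns bool

bool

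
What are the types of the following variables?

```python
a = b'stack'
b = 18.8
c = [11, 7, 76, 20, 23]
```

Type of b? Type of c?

b is assigned a number with a decimal point, so it is a float; c is assigned a list literal (square brackets)

float, list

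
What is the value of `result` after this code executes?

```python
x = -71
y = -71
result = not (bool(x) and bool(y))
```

x = -71; y = -71; result = False

False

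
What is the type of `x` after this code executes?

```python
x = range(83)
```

range() returns a range object

range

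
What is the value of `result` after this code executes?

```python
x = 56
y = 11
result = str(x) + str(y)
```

x = 56; y = 11; result = '5611'

'5611'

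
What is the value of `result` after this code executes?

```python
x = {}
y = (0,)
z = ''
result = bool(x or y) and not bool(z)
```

x = {}; y = (0,); z = ''; result = True

True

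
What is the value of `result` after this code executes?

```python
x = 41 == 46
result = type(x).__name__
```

x is bool; result = 'bool'

'bool'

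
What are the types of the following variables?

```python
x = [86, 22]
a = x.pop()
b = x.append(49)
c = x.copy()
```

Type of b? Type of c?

append() returns None; copy() returns list

NoneType, list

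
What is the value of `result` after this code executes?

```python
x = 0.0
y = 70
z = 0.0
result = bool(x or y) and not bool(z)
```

x = 0.0; y = 70; z = 0.0; result = True

True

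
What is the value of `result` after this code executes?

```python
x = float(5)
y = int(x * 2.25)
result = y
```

x = 5.0; y = 11; result = 11

11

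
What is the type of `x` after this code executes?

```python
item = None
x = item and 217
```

'and' returns first falsy value (None)

NoneType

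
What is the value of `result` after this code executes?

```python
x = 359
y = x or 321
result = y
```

x = 359; y = 359; result = 359

359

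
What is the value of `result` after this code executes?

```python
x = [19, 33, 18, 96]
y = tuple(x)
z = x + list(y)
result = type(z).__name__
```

x is list; y is tuple; z is list; result = 'list'

'list'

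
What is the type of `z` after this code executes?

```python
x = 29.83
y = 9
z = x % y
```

float % int = float

float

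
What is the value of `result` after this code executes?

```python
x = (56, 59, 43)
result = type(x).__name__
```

x is tuple; result = 'tuple'

'tuple'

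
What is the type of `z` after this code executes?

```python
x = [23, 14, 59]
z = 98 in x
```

'in' operator returns bool

bool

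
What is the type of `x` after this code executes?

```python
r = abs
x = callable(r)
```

callable() returns bool

bool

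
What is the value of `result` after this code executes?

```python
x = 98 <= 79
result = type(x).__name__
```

x is bool; result = 'bool'

'bool'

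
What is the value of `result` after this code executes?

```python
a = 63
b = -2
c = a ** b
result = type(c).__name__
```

a is int; b is int; c is float; result = 'float'

'float'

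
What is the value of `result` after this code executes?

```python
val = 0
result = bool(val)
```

val = 0; result = False

False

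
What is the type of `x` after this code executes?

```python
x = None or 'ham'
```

'or' with None returns the other truthy value (str)

str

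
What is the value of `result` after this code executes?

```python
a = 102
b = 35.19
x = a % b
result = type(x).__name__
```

a is int; b is float; x is float; result = 'float'

'float'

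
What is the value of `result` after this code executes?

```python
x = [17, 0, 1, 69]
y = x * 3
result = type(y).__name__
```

x is list; y is list; result = 'list'

'list'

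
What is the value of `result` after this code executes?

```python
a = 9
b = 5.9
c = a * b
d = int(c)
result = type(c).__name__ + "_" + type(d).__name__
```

a is int; b is float; c is float; d is int; result = 'float_int'

'float_int'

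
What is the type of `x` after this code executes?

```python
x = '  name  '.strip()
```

str.strip() returns str

str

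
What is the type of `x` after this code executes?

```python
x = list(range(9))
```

list(range()) returns list

list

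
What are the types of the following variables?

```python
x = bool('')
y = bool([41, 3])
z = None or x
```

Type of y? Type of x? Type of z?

bool() returns bool; bool() returns bool; None or bool returns the bool

bool, bool, bool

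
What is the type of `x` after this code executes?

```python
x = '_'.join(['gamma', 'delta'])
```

str.join() returns str

str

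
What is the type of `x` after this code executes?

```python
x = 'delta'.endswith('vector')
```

str.endswith() returns bool

bool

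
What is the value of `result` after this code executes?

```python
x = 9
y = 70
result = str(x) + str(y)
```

x = 9; y = 70; result = '970'

'970'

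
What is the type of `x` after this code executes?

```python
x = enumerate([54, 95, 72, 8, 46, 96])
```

enumerate() returns an enumerate object

enumerate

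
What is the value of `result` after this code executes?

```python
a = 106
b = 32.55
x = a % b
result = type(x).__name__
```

a is int; b is float; x is float; result = 'float'

'float'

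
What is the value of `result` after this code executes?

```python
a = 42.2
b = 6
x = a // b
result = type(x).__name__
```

a is float; b is int; x is float; result = 'float'

'float'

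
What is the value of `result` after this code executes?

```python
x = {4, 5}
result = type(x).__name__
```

x is set; result = 'set'

'set'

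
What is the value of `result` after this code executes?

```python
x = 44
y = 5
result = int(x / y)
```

x = 44; y = 5; result = 8

8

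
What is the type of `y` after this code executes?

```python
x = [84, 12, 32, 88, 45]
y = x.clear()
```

list.clear() returns None

NoneType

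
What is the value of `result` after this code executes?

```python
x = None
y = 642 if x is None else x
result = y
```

x = None; y = 642; result = 642

642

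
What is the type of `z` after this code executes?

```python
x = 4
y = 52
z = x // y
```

int // int = int

int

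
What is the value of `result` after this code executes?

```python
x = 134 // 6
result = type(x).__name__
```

x is int; result = 'int'

'int'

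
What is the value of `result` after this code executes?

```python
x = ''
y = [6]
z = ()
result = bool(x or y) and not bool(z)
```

x = ''; y = [6]; z = (); result = True

True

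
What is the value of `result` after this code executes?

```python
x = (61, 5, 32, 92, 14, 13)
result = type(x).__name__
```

x is tuple; result = 'tuple'

'tuple'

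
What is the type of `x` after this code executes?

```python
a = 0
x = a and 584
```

'and' returns first falsy value (0 is int)

int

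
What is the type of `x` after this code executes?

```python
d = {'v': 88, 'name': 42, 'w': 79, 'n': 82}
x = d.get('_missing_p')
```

dict.get() returns None when key not found

NoneType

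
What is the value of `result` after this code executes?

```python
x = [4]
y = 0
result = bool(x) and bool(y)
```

x = [4]; y = 0; result = False

False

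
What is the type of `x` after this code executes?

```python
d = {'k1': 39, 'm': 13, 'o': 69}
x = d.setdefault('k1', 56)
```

dict.setdefault() returns the (existing or default) value

int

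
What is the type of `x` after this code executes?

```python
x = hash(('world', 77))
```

hash() returns int

int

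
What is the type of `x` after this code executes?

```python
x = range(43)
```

range() returns a range object

range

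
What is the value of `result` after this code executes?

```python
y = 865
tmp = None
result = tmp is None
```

y = 865; tmp = None; result = True

True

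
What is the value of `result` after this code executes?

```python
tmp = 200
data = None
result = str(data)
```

tmp = 200; data = None; result = 'None'

'None'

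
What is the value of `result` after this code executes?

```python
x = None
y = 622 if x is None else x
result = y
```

x = None; y = 622; result = 622

622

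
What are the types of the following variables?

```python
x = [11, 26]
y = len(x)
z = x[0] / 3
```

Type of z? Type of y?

int / int = float; len() returns int

float, int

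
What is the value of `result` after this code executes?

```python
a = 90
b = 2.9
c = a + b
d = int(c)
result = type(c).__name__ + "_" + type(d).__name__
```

a is int; b is float; c is float; d is int; result = 'float_int'

'float_int'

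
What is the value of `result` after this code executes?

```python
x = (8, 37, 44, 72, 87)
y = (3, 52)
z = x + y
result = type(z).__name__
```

x is tuple; y is tuple; z is tuple; result = 'tuple'

'tuple'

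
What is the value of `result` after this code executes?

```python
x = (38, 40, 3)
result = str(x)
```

x = (38, 40, 3); result = '(38, 40, 3)'

'(38, 40, 3)'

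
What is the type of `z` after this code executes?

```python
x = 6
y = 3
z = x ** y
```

positive int ** positive int = int

int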